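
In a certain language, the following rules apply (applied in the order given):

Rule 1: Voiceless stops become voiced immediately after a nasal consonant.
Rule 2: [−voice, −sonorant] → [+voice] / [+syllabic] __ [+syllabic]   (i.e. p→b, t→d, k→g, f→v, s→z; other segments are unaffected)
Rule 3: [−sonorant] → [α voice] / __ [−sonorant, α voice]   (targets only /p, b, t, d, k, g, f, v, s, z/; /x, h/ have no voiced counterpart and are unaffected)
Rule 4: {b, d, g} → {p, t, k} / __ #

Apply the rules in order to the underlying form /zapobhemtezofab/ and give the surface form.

Rule 1 (post-nasal voicing): /t/ is a voiceless stop immediately after the nasal /m/, so it voices to [d]. /zapobhemtezofab/ → zapobhemdezofab.
Rule 2 (intervocalic voicing): /p/ is a voiceless obstruent between vowels /a/ and /o/, so it voices to [b]. /f/ is a voiceless obstruent between vowels /o/ and /a/, so it voices to [v]. /zapobhemdezofab/ → zabobhemdezovab.
Rule 3 (regressive voicing assimilation): /b/ precedes the voiceless obstruent /h/, so it devoices to [p] by assimilation. /zabobhemdezovab/ → zabophemdezovab.
Rule 4 (final devoicing): /b/ is a voiced stop in word-final position, so it devoices to [p]. /zabophemdezovab/ → zabophemdezovap.

zabophemdezovap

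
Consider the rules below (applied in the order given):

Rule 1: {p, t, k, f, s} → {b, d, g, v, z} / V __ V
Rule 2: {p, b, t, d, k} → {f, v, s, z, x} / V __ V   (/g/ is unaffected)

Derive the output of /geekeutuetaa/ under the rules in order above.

geegeuzuezaa

Rule 1 (intervocalic voicing): /k/ is a voiceless obstruent between vowels /e/ and /e/, so it voices to [g]. /t/ is a voiceless obstruent between vowels /u/ and /u/, so it voices to [d]. /t/ is a voiceless obstruent between vowels /e/ and /a/, so it voices to [d]. /geekeutuetaa/ → geegeuduedaa.
Rule 2 (intervocalic spirantization): /d/ is a stop between vowels /u/ and /u/, so it spirantizes to the fricative [z]. /d/ is a stop between vowels /e/ and /a/, so it spirantizes to the fricative [z]. /geegeuduedaa/ → geegeuzuezaa.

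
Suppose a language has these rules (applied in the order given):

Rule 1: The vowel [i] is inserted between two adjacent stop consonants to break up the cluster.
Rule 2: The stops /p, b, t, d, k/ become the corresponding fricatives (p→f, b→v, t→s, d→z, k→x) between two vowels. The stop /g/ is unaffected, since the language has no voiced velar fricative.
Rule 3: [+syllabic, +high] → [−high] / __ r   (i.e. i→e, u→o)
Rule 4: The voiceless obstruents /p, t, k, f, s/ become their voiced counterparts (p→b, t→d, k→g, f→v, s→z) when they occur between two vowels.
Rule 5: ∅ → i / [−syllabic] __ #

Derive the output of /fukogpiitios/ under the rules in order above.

Rule 1 (stop-cluster i-epenthesis): /g/ and /p/ form a stop–stop cluster, so [i] is inserted between them. /fukogpiitios/ → fukogipiitios.
Rule 2 (intervocalic spirantization): /k/ is a stop between vowels /u/ and /o/, so it spirantizes to the fricative [x]. /p/ is a stop between vowels /i/ and /i/, so it spirantizes to the fricative [f]. /t/ is a stop between vowels /i/ and /i/, so it spirantizes to the fricative [s]. /fukogipiitios/ → fuxogifiisios.
Rule 3 (pre-rhotic lowering): no segment meets the environment; /fuxogifiisios/ is unchanged.
Rule 4 (intervocalic voicing): /f/ is a voiceless obstruent between vowels /i/ and /i/, so it voices to [v]. /s/ is a voiceless obstruent between vowels /i/ and /i/, so it voices to [z]. /fuxogifiisios/ → fuxogiviizios.
Rule 5 (final i-epenthesis): the form ends in the consonant /s/, so [i] is inserted word-finally. /fuxogiviizios/ → fuxogiviiziosi.

fuxogiviiziosi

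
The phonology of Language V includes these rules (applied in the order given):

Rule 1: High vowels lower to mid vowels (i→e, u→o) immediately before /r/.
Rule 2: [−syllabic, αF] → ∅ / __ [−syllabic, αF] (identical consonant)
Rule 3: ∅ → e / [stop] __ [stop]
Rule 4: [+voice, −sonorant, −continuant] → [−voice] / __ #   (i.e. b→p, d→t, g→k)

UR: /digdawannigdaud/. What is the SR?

Rule 1 (pre-rhotic lowering): no segment meets the environment; /digdawannigdaud/ is unchanged.
Rule 2 (degemination): /nn/ is a geminate; the first /n/ deletes. /digdawannigdaud/ → digdawanigdaud.
Rule 3 (stop-cluster e-epenthesis): /g/ and /d/ form a stop–stop cluster, so [e] is inserted between them. /g/ and /d/ form a stop–stop cluster, so [e] is inserted between them. /digdawanigdaud/ → digedawanigedaud.
Rule 4 (final devoicing): /d/ is a voiced stop in word-final position, so it devoices to [t]. /digedawanigedaud/ → digedawanigedaut.

digedawanigedaut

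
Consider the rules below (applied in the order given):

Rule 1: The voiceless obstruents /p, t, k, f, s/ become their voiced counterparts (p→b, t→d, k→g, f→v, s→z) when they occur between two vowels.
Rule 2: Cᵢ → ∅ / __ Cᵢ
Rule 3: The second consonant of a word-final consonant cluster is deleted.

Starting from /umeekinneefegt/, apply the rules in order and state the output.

Rule 1 (intervocalic voicing): /k/ is a voiceless obstruent between vowels /e/ and /i/, so it voices to [g]. /f/ is a voiceless obstruent between vowels /e/ and /e/, so it voices to [v]. /umeekinneefegt/ → umeeginneevegt.
Rule 2 (degemination): /nn/ is a geminate; the first /n/ deletes. /umeeginneevegt/ → umeegineevegt.
Rule 3 (final cluster simplification): /t/ is the second consonant of a word-final cluster /gt/, so it deletes. /umeegineevegt/ → umeegineeveg.

umeegineeveg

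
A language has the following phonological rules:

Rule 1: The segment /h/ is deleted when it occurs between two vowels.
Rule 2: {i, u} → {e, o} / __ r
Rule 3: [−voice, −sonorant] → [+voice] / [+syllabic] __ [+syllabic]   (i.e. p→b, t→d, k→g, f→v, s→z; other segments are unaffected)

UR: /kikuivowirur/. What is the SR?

Rule 1 (intervocalic h-deletion): no segment meets the environment; /kikuivowirur/ is unchanged.
Rule 2 (pre-rhotic lowering): /i/ is a high vowel immediately before /r/, so it lowers to [e]. /u/ is a high vowel immediately before /r/, so it lowers to [o]. /kikuivowirur/ → kikuivoweror.
Rule 3 (intervocalic voicing): /k/ is a voiceless obstruent between vowels /i/ and /u/, so it voices to [g]. /kikuivoweror/ → kiguivoweror.

kiguivoweror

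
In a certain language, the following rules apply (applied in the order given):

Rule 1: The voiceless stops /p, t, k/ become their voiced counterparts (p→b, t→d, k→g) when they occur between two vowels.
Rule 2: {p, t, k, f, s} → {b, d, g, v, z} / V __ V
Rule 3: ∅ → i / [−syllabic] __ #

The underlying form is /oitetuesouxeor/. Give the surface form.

oideduezouxeori

Rule 1 (intervocalic voicing): /t/ is a voiceless stop between vowels /i/ and /e/, so it voices to [d]. /t/ is a voiceless stop between vowels /e/ and /u/, so it voices to [d]. /oitetuesouxeor/ → oideduesouxeor.
Rule 2 (intervocalic voicing): /s/ is a voiceless obstruent between vowels /e/ and /o/, so it voices to [z]. /oideduesouxeor/ → oideduezouxeor.
Rule 3 (final i-epenthesis): the form ends in the consonant /r/, so [i] is inserted word-finally. /oideduezouxeor/ → oideduezouxeori.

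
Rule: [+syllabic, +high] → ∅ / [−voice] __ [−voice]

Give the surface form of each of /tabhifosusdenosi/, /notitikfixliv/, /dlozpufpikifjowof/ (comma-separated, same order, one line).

/tabhifosusdenosi/: /i/ is a high vowel flanked by voiceless consonants /h/ and /f/, so it deletes. /u/ is a high vowel flanked by voiceless consonants /s/ and /s/, so it deletes. → [tabhfossdenosi].
/notitikfixliv/: /i/ is a high vowel flanked by voiceless consonants /t/ and /t/, so it deletes. /i/ is a high vowel flanked by voiceless consonants /t/ and /k/, so it deletes. /i/ is a high vowel flanked by voiceless consonants /f/ and /x/, so it deletes. → [nottkfxliv].
/dlozpufpikifjowof/: /u/ is a high vowel flanked by voiceless consonants /p/ and /f/, so it deletes. /i/ is a high vowel flanked by voiceless consonants /p/ and /k/, so it deletes. /i/ is a high vowel flanked by voiceless consonants /k/ and /f/, so it deletes. → [dlozpfpkfjowof].

tabhfossdenosi, nottkfxliv, dlozpfpkfjowof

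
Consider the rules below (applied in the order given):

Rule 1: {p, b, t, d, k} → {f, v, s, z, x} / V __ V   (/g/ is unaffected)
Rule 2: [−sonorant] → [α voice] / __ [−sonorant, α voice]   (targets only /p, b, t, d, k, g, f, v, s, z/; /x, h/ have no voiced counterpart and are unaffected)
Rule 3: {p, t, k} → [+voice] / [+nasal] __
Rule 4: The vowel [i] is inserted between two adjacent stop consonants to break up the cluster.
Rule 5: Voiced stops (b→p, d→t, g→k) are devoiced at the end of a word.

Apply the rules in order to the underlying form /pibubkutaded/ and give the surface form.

Rule 1 (intervocalic spirantization): /b/ is a stop between vowels /i/ and /u/, so it spirantizes to the fricative [v]. /t/ is a stop between vowels /u/ and /a/, so it spirantizes to the fricative [s]. /d/ is a stop between vowels /a/ and /e/, so it spirantizes to the fricative [z]. /pibubkutaded/ → pivubkusazed.
Rule 2 (regressive voicing assimilation): /b/ precedes the voiceless obstruent /k/, so it devoices to [p] by assimilation. /pivubkusazed/ → pivupkusazed.
Rule 3 (post-nasal voicing): no segment meets the environment; /pivupkusazed/ is unchanged.
Rule 4 (stop-cluster i-epenthesis): /p/ and /k/ form a stop–stop cluster, so [i] is inserted between them. /pivupkusazed/ → pivupikusazed.
Rule 5 (final devoicing): /d/ is a voiced stop in word-final position, so it devoices to [t]. /pivupikusazed/ → pivupikusazet.

pivupikusazet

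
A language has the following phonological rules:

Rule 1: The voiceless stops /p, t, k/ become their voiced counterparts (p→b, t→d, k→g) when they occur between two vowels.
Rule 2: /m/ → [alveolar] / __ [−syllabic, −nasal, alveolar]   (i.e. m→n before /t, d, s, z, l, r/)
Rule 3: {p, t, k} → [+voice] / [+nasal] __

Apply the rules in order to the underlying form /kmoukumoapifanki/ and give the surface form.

Rule 1 (intervocalic voicing): /k/ is a voiceless stop between vowels /u/ and /u/, so it voices to [g]. /p/ is a voiceless stop between vowels /a/ and /i/, so it voices to [b]. /kmoukumoapifanki/ → kmougumoabifanki.
Rule 2 (nasal place assimilation): no segment meets the environment; /kmougumoabifanki/ is unchanged.
Rule 3 (post-nasal voicing): /k/ is a voiceless stop immediately after the nasal /n/, so it voices to [g]. /kmougumoabifanki/ → kmougumoabifangi.

kmougumoabifangi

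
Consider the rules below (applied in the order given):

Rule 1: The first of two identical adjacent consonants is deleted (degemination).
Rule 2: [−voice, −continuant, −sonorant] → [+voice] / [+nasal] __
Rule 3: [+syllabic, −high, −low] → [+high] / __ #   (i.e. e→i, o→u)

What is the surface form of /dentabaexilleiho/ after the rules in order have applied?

Rule 1 (degemination): /ll/ is a geminate; the first /l/ deletes. /dentabaexilleiho/ → dentabaexileiho.
Rule 2 (post-nasal voicing): /t/ is a voiceless stop immediately after the nasal /n/, so it voices to [d]. /dentabaexileiho/ → dendabaexileiho.
Rule 3 (final vowel raising): /o/ is a mid vowel in word-final position, so it raises to [u]. /dendabaexileiho/ → dendabaexileihu.

dendabaexileihu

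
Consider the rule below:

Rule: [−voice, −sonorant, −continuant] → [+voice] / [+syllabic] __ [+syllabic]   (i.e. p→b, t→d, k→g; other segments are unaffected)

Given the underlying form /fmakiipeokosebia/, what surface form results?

fmagiibeogosebia

/k/ is a voiceless stop between vowels /a/ and /i/, so it voices to [g].
/p/ is a voiceless stop between vowels /i/ and /e/, so it voices to [b].
/k/ is a voiceless stop between vowels /o/ and /o/, so it voices to [g].
Surface form: [fmagiibeogosebia].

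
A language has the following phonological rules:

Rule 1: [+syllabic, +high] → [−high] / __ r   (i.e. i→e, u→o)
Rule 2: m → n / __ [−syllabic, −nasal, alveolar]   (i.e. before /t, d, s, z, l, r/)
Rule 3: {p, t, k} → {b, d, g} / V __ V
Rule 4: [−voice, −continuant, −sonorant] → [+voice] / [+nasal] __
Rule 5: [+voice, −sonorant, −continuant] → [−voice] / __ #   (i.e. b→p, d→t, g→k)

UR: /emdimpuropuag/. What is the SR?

endimborobuak

Rule 1 (pre-rhotic lowering): /u/ is a high vowel immediately before /r/, so it lowers to [o]. /emdimpuropuag/ → emdimporopuag.
Rule 2 (nasal place assimilation): /m/ precedes the alveolar consonant /d/, so it assimilates in place to [n]. /emdimporopuag/ → endimporopuag.
Rule 3 (intervocalic voicing): /p/ is a voiceless stop between vowels /o/ and /u/, so it voices to [b]. /endimporopuag/ → endimporobuag.
Rule 4 (post-nasal voicing): /p/ is a voiceless stop immediately after the nasal /m/, so it voices to [b]. /endimporobuag/ → endimborobuag.
Rule 5 (final devoicing): /g/ is a voiced stop in word-final position, so it devoices to [k]. /endimborobuag/ → endimborobuak.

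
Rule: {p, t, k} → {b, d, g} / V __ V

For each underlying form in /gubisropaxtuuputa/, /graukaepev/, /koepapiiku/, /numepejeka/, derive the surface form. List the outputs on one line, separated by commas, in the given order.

gubisrobaxtuubuda, graugaebev, koebabiigu, numebejega

/gubisropaxtuuputa/: /p/ is a voiceless stop between vowels /o/ and /a/, so it voices to [b]. /p/ is a voiceless stop between vowels /u/ and /u/, so it voices to [b]. /t/ is a voiceless stop between vowels /u/ and /a/, so it voices to [d]. → [gubisrobaxtuubuda].
/graukaepev/: /k/ is a voiceless stop between vowels /u/ and /a/, so it voices to [g]. /p/ is a voiceless stop between vowels /e/ and /e/, so it voices to [b]. → [graugaebev].
/koepapiiku/: /p/ is a voiceless stop between vowels /e/ and /a/, so it voices to [b]. /p/ is a voiceless stop between vowels /a/ and /i/, so it voices to [b]. /k/ is a voiceless stop between vowels /i/ and /u/, so it voices to [g]. → [koebabiigu].
/numepejeka/: /p/ is a voiceless stop between vowels /e/ and /e/, so it voices to [b]. /k/ is a voiceless stop between vowels /e/ and /a/, so it voices to [g]. → [numebejega].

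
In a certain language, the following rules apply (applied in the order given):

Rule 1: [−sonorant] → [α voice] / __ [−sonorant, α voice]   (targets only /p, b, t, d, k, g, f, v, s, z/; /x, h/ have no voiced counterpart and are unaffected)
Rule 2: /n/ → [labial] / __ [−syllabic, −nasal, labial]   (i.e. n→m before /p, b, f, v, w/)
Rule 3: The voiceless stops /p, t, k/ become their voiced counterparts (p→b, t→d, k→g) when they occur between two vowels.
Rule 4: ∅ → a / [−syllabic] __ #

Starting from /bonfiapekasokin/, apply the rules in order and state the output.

bomfiabegasogina

Rule 1 (regressive voicing assimilation): no segment meets the environment; /bonfiapekasokin/ is unchanged.
Rule 2 (nasal place assimilation): /n/ precedes the labial consonant /f/, so it assimilates in place to [m]. /bonfiapekasokin/ → bomfiapekasokin.
Rule 3 (intervocalic voicing): /p/ is a voiceless stop between vowels /a/ and /e/, so it voices to [b]. /k/ is a voiceless stop between vowels /e/ and /a/, so it voices to [g]. /k/ is a voiceless stop between vowels /o/ and /i/, so it voices to [g]. /bomfiapekasokin/ → bomfiabegasogin.
Rule 4 (final a-epenthesis): the form ends in the consonant /n/, so [a] is inserted word-finally. /bomfiabegasogin/ → bomfiabegasogina.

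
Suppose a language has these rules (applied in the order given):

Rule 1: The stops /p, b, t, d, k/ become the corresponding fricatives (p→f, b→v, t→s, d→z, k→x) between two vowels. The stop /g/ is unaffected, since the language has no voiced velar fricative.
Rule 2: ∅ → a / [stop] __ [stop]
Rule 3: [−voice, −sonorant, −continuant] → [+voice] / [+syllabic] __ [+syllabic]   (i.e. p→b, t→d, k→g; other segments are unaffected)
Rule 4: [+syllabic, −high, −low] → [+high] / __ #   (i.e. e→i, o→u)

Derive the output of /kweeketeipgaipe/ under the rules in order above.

kweexeseibagaifi

Rule 1 (intervocalic spirantization): /k/ is a stop between vowels /e/ and /e/, so it spirantizes to the fricative [x]. /t/ is a stop between vowels /e/ and /e/, so it spirantizes to the fricative [s]. /p/ is a stop between vowels /i/ and /e/, so it spirantizes to the fricative [f]. /kweeketeipgaipe/ → kweexeseipgaife.
Rule 2 (stop-cluster a-epenthesis): /p/ and /g/ form a stop–stop cluster, so [a] is inserted between them. /kweexeseipgaife/ → kweexeseipagaife.
Rule 3 (intervocalic voicing): /p/ is a voiceless stop between vowels /i/ and /a/, so it voices to [b]. /kweexeseipagaife/ → kweexeseibagaife.
Rule 4 (final vowel raising): /e/ is a mid vowel in word-final position, so it raises to [i]. /kweexeseibagaife/ → kweexeseibagaifi.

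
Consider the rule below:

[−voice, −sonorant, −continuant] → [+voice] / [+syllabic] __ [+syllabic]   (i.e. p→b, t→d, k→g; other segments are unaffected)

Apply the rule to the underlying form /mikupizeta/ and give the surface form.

/k/ is a voiceless stop between vowels /i/ and /u/, so it voices to [g].
/p/ is a voiceless stop between vowels /u/ and /i/, so it voices to [b].
/t/ is a voiceless stop between vowels /e/ and /a/, so it voices to [d].
Surface form: [migubizeda].

migubizeda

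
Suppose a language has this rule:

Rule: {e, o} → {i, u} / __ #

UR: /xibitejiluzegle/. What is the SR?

/e/ is a mid vowel in word-final position, so it raises to [i].
The other instances of /e/ do not occur in the required environment and remain unchanged.
Surface form: [xibitejiluzegli].

xibitejiluzegli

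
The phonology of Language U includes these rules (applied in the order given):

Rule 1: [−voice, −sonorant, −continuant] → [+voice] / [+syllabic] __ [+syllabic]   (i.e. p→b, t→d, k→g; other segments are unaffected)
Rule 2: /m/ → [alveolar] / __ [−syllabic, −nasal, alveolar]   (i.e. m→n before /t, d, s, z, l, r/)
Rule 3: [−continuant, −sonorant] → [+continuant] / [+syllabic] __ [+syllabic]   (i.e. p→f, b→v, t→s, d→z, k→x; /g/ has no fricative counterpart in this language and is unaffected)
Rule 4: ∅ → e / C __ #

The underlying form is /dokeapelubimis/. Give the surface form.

dogeaveluvimise

Rule 1 (intervocalic voicing): /k/ is a voiceless stop between vowels /o/ and /e/, so it voices to [g]. /p/ is a voiceless stop between vowels /a/ and /e/, so it voices to [b]. /dokeapelubimis/ → dogeabelubimis.
Rule 2 (nasal place assimilation): no segment meets the environment; /dogeabelubimis/ is unchanged.
Rule 3 (intervocalic spirantization): /b/ is a stop between vowels /a/ and /e/, so it spirantizes to the fricative [v]. /b/ is a stop between vowels /u/ and /i/, so it spirantizes to the fricative [v]. /dogeabelubimis/ → dogeaveluvimis.
Rule 4 (final e-epenthesis): the form ends in the consonant /s/, so [e] is inserted word-finally. /dogeaveluvimis/ → dogeaveluvimise.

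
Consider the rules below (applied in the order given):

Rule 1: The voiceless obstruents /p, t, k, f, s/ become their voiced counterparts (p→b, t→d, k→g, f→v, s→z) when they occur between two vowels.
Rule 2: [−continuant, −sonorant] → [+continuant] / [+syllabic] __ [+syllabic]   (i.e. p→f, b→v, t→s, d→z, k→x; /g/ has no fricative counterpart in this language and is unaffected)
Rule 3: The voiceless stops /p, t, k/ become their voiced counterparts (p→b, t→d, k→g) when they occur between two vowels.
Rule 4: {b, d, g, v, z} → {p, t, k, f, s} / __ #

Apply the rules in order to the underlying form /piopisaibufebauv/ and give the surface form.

piovizaivuvevauf

Rule 1 (intervocalic voicing): /p/ is a voiceless obstruent between vowels /o/ and /i/, so it voices to [b]. /s/ is a voiceless obstruent between vowels /i/ and /a/, so it voices to [z]. /f/ is a voiceless obstruent between vowels /u/ and /e/, so it voices to [v]. /piopisaibufebauv/ → piobizaibuvebauv.
Rule 2 (intervocalic spirantization): /b/ is a stop between vowels /o/ and /i/, so it spirantizes to the fricative [v]. /b/ is a stop between vowels /i/ and /u/, so it spirantizes to the fricative [v]. /b/ is a stop between vowels /e/ and /a/, so it spirantizes to the fricative [v]. /piobizaibuvebauv/ → piovizaivuvevauv.
Rule 3 (intervocalic voicing): no segment meets the environment; /piovizaivuvevauv/ is unchanged.
Rule 4 (final devoicing): /v/ is a voiced obstruent in word-final position, so it devoices to [f]. /piovizaivuvevauv/ → piovizaivuvevauf.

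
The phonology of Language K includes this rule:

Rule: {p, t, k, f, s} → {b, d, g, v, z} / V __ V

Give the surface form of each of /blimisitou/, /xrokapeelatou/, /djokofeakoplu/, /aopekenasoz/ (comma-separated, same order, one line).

blimizidou, xrogabeeladou, djogoveagoplu, aobegenazoz

/blimisitou/: /s/ is a voiceless obstruent between vowels /i/ and /i/, so it voices to [z]. /t/ is a voiceless obstruent between vowels /i/ and /o/, so it voices to [d]. → [blimizidou].
/xrokapeelatou/: /k/ is a voiceless obstruent between vowels /o/ and /a/, so it voices to [g]. /p/ is a voiceless obstruent between vowels /a/ and /e/, so it voices to [b]. /t/ is a voiceless obstruent between vowels /a/ and /o/, so it voices to [d]. → [xrogabeeladou].
/djokofeakoplu/: /k/ is a voiceless obstruent between vowels /o/ and /o/, so it voices to [g]. /f/ is a voiceless obstruent between vowels /o/ and /e/, so it voices to [v]. /k/ is a voiceless obstruent between vowels /a/ and /o/, so it voices to [g]. → [djogoveagoplu].
/aopekenasoz/: /p/ is a voiceless obstruent between vowels /o/ and /e/, so it voices to [b]. /k/ is a voiceless obstruent between vowels /e/ and /e/, so it voices to [g]. /s/ is a voiceless obstruent between vowels /a/ and /o/, so it voices to [z]. → [aobegenazoz].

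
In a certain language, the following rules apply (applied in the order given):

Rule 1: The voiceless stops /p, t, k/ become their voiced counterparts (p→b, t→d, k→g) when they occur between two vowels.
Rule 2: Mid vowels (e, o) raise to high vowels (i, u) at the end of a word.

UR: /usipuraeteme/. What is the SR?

usiburaedemi

Rule 1 (intervocalic voicing): /p/ is a voiceless stop between vowels /i/ and /u/, so it voices to [b]. /t/ is a voiceless stop between vowels /e/ and /e/, so it voices to [d]. /usipuraeteme/ → usiburaedeme.
Rule 2 (final vowel raising): /e/ is a mid vowel in word-final position, so it raises to [i]. /usiburaedeme/ → usiburaedemi.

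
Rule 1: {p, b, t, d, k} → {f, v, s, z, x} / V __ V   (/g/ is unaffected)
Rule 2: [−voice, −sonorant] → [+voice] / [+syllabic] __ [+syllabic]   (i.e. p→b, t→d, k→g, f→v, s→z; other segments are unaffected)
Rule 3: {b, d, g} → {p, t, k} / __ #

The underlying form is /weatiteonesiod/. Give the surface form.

Rule 1 (intervocalic spirantization): /t/ is a stop between vowels /a/ and /i/, so it spirantizes to the fricative [s]. /t/ is a stop between vowels /i/ and /e/, so it spirantizes to the fricative [s]. /weatiteonesiod/ → weasiseonesiod.
Rule 2 (intervocalic voicing): /s/ is a voiceless obstruent between vowels /a/ and /i/, so it voices to [z]. /s/ is a voiceless obstruent between vowels /i/ and /e/, so it voices to [z]. /s/ is a voiceless obstruent between vowels /e/ and /i/, so it voices to [z]. /weasiseonesiod/ → weazizeoneziod.
Rule 3 (final devoicing): /d/ is a voiced stop in word-final position, so it devoices to [t]. /weazizeoneziod/ → weazizeoneziot.

weazizeoneziot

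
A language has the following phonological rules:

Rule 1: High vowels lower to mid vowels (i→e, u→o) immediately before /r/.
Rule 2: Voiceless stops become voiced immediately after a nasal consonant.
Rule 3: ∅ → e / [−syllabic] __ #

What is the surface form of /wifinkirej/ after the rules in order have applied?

wifingereje

Rule 1 (pre-rhotic lowering): /i/ is a high vowel immediately before /r/, so it lowers to [e]. /wifinkirej/ → wifinkerej.
Rule 2 (post-nasal voicing): /k/ is a voiceless stop immediately after the nasal /n/, so it voices to [g]. /wifinkerej/ → wifingerej.
Rule 3 (final e-epenthesis): the form ends in the consonant /j/, so [e] is inserted word-finally. /wifingerej/ → wifingereje.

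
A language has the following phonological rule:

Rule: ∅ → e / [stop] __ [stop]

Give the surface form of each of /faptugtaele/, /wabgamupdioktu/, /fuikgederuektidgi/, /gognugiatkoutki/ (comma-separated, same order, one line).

fapetugetaele, wabegamupedioketu, fuikegederueketidegi, gognugiatekouteki

/faptugtaele/: /p/ and /t/ form a stop–stop cluster, so [e] is inserted between them. /g/ and /t/ form a stop–stop cluster, so [e] is inserted between them. → [fapetugetaele].
/wabgamupdioktu/: /b/ and /g/ form a stop–stop cluster, so [e] is inserted between them. /p/ and /d/ form a stop–stop cluster, so [e] is inserted between them. /k/ and /t/ form a stop–stop cluster, so [e] is inserted between them. → [wabegamupedioketu].
/fuikgederuektidgi/: /k/ and /g/ form a stop–stop cluster, so [e] is inserted between them. /k/ and /t/ form a stop–stop cluster, so [e] is inserted between them. /d/ and /g/ form a stop–stop cluster, so [e] is inserted between them. → [fuikegederueketidegi].
/gognugiatkoutki/: /t/ and /k/ form a stop–stop cluster, so [e] is inserted between them. /t/ and /k/ form a stop–stop cluster, so [e] is inserted between them. → [gognugiatekouteki].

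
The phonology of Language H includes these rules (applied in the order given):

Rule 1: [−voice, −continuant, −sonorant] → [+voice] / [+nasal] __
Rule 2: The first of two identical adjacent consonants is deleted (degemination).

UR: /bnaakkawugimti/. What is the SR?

bnaakawugimdi

Rule 1 (post-nasal voicing): /t/ is a voiceless stop immediately after the nasal /m/, so it voices to [d]. /bnaakkawugimti/ → bnaakkawugimdi.
Rule 2 (degemination): /kk/ is a geminate; the first /k/ deletes. /bnaakkawugimdi/ → bnaakawugimdi.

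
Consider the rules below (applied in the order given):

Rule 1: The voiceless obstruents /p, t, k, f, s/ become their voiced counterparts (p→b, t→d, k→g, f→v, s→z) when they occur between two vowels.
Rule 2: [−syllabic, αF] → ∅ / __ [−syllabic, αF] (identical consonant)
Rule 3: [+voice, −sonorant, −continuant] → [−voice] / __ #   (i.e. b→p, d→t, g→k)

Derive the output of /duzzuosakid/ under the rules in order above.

Rule 1 (intervocalic voicing): /s/ is a voiceless obstruent between vowels /o/ and /a/, so it voices to [z]. /k/ is a voiceless obstruent between vowels /a/ and /i/, so it voices to [g]. /duzzuosakid/ → duzzuozagid.
Rule 2 (degemination): /zz/ is a geminate; the first /z/ deletes. /duzzuozagid/ → duzuozagid.
Rule 3 (final devoicing): /d/ is a voiced stop in word-final position, so it devoices to [t]. /duzuozagid/ → duzuozagit.

duzuozagit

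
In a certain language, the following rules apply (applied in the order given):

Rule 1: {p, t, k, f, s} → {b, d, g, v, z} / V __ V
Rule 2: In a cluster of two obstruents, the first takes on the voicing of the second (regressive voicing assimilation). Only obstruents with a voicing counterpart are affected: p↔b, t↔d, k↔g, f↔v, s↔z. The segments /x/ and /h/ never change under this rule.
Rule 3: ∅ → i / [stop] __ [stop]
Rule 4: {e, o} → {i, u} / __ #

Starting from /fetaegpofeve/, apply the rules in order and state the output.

Rule 1 (intervocalic voicing): /t/ is a voiceless obstruent between vowels /e/ and /a/, so it voices to [d]. /f/ is a voiceless obstruent between vowels /o/ and /e/, so it voices to [v]. /fetaegpofeve/ → fedaegpoveve.
Rule 2 (regressive voicing assimilation): /g/ precedes the voiceless obstruent /p/, so it devoices to [k] by assimilation. /fedaegpoveve/ → fedaekpoveve.
Rule 3 (stop-cluster i-epenthesis): /k/ and /p/ form a stop–stop cluster, so [i] is inserted between them. /fedaekpoveve/ → fedaekipoveve.
Rule 4 (final vowel raising): /e/ is a mid vowel in word-final position, so it raises to [i]. /fedaekipoveve/ → fedaekipovevi.

fedaekipovevi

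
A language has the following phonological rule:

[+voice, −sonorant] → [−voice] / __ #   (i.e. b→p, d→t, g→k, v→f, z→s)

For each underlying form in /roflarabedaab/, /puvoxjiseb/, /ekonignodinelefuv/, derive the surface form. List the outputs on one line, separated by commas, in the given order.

roflarabedaap, puvoxjisep, ekonignodinelefuf

/roflarabedaab/: /b/ is a voiced obstruent in word-final position, so it devoices to [p]. → [roflarabedaap].
/puvoxjiseb/: /b/ is a voiced obstruent in word-final position, so it devoices to [p]. → [puvoxjisep].
/ekonignodinelefuv/: /v/ is a voiced obstruent in word-final position, so it devoices to [f]. → [ekonignodinelefuf].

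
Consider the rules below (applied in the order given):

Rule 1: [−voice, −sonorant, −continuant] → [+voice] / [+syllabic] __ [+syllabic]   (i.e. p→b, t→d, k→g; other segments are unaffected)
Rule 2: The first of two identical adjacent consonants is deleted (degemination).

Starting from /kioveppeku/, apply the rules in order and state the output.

Rule 1 (intervocalic voicing): /k/ is a voiceless stop between vowels /e/ and /u/, so it voices to [g]. /kioveppeku/ → kioveppegu.
Rule 2 (degemination): /pp/ is a geminate; the first /p/ deletes. /kioveppegu/ → kiovepegu.

kiovepegu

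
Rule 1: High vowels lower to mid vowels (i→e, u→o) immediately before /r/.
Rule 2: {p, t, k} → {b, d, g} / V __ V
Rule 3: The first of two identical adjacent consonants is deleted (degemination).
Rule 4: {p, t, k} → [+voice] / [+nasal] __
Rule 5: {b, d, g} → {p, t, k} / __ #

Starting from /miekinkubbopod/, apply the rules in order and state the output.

Rule 1 (pre-rhotic lowering): no segment meets the environment; /miekinkubbopod/ is unchanged.
Rule 2 (intervocalic voicing): /k/ is a voiceless stop between vowels /e/ and /i/, so it voices to [g]. /p/ is a voiceless stop between vowels /o/ and /o/, so it voices to [b]. /miekinkubbopod/ → mieginkubbobod.
Rule 3 (degemination): /bb/ is a geminate; the first /b/ deletes. /mieginkubbobod/ → mieginkubobod.
Rule 4 (post-nasal voicing): /k/ is a voiceless stop immediately after the nasal /n/, so it voices to [g]. /mieginkubobod/ → miegingubobod.
Rule 5 (final devoicing): /d/ is a voiced stop in word-final position, so it devoices to [t]. /miegingubobod/ → miegingubobot.

miegingubobot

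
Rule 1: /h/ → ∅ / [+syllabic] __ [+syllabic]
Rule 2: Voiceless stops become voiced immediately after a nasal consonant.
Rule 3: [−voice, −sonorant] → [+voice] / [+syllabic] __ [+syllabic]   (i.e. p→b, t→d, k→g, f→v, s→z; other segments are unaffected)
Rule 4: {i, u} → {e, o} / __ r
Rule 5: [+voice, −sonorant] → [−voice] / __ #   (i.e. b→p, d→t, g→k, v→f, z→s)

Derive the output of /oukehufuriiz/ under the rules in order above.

ougeuvoriis

Rule 1 (intervocalic h-deletion): /h/ occurs between vowels /e/ and /u/, so it deletes. /oukehufuriiz/ → oukeufuriiz.
Rule 2 (post-nasal voicing): no segment meets the environment; /oukeufuriiz/ is unchanged.
Rule 3 (intervocalic voicing): /k/ is a voiceless obstruent between vowels /u/ and /e/, so it voices to [g]. /f/ is a voiceless obstruent between vowels /u/ and /u/, so it voices to [v]. /oukeufuriiz/ → ougeuvuriiz.
Rule 4 (pre-rhotic lowering): /u/ is a high vowel immediately before /r/, so it lowers to [o]. /ougeuvuriiz/ → ougeuvoriiz.
Rule 5 (final devoicing): /z/ is a voiced obstruent in word-final position, so it devoices to [s]. /ougeuvoriiz/ → ougeuvoriis.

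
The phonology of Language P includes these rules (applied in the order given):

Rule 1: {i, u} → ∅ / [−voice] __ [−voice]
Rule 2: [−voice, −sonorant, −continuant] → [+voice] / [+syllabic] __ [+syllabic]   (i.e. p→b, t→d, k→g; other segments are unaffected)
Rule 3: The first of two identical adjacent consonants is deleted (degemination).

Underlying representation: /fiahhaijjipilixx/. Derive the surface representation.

fiahaijibilix

Rule 1 (high vowel syncope): no segment meets the environment; /fiahhaijjipilixx/ is unchanged.
Rule 2 (intervocalic voicing): /p/ is a voiceless stop between vowels /i/ and /i/, so it voices to [b]. /fiahhaijjipilixx/ → fiahhaijjibilixx.
Rule 3 (degemination): /hh/ is a geminate; the first /h/ deletes. /jj/ is a geminate; the first /j/ deletes. /xx/ is a geminate; the first /x/ deletes. /fiahhaijjibilixx/ → fiahaijibilix.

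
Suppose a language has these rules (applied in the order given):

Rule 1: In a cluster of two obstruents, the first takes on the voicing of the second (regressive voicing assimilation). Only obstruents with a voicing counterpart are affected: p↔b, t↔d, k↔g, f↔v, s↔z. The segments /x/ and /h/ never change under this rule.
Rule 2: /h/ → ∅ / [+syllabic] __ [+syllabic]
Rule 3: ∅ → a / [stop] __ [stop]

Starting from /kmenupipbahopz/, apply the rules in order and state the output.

kmenupibabaobz

Rule 1 (regressive voicing assimilation): /p/ precedes the voiced obstruent /b/, so it voices to [b] by assimilation. /p/ precedes the voiced obstruent /z/, so it voices to [b] by assimilation. /kmenupipbahopz/ → kmenupibbahobz.
Rule 2 (intervocalic h-deletion): /h/ occurs between vowels /a/ and /o/, so it deletes. /kmenupibbahobz/ → kmenupibbaobz.
Rule 3 (stop-cluster a-epenthesis): /b/ and /b/ form a stop–stop cluster, so [a] is inserted between them. /kmenupibbaobz/ → kmenupibabaobz.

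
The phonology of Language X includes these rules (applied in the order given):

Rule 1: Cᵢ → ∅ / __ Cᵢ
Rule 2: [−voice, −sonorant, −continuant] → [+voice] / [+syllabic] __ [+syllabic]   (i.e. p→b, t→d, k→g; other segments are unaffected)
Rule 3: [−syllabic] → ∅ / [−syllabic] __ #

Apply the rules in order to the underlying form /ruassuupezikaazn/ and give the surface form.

Rule 1 (degemination): /ss/ is a geminate; the first /s/ deletes. /ruassuupezikaazn/ → ruasuupezikaazn.
Rule 2 (intervocalic voicing): /p/ is a voiceless stop between vowels /u/ and /e/, so it voices to [b]. /k/ is a voiceless stop between vowels /i/ and /a/, so it voices to [g]. /ruasuupezikaazn/ → ruasuubezigaazn.
Rule 3 (final cluster simplification): /n/ is the second consonant of a word-final cluster /zn/, so it deletes. /ruasuubezigaazn/ → ruasuubezigaaz.

ruasuubezigaaz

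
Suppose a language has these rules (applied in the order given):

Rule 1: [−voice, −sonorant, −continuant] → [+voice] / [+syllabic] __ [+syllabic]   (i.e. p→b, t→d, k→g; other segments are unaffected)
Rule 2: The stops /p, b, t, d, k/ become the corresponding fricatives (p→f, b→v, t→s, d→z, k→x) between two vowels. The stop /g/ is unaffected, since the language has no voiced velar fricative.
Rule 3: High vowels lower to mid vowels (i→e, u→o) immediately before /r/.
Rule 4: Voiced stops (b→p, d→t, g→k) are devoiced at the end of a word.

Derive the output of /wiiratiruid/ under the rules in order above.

Rule 1 (intervocalic voicing): /t/ is a voiceless stop between vowels /a/ and /i/, so it voices to [d]. /wiiratiruid/ → wiiradiruid.
Rule 2 (intervocalic spirantization): /d/ is a stop between vowels /a/ and /i/, so it spirantizes to the fricative [z]. /wiiradiruid/ → wiiraziruid.
Rule 3 (pre-rhotic lowering): /i/ is a high vowel immediately before /r/, so it lowers to [e]. /i/ is a high vowel immediately before /r/, so it lowers to [e]. /wiiraziruid/ → wierazeruid.
Rule 4 (final devoicing): /d/ is a voiced stop in word-final position, so it devoices to [t]. /wierazeruid/ → wierazeruit.

wierazeruit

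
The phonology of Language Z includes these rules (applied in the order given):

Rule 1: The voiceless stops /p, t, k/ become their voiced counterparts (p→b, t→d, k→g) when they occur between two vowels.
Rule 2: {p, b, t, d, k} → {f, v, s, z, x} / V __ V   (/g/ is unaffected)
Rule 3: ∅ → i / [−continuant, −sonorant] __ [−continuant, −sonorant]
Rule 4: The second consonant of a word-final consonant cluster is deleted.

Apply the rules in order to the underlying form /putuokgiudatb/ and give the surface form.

Rule 1 (intervocalic voicing): /t/ is a voiceless stop between vowels /u/ and /u/, so it voices to [d]. /putuokgiudatb/ → puduokgiudatb.
Rule 2 (intervocalic spirantization): /d/ is a stop between vowels /u/ and /u/, so it spirantizes to the fricative [z]. /d/ is a stop between vowels /u/ and /a/, so it spirantizes to the fricative [z]. /puduokgiudatb/ → puzuokgiuzatb.
Rule 3 (stop-cluster i-epenthesis): /k/ and /g/ form a stop–stop cluster, so [i] is inserted between them. /t/ and /b/ form a stop–stop cluster, so [i] is inserted between them. /puzuokgiuzatb/ → puzuokigiuzatib.
Rule 4 (final cluster simplification): no segment meets the environment; /puzuokigiuzatib/ is unchanged.

puzuokigiuzatib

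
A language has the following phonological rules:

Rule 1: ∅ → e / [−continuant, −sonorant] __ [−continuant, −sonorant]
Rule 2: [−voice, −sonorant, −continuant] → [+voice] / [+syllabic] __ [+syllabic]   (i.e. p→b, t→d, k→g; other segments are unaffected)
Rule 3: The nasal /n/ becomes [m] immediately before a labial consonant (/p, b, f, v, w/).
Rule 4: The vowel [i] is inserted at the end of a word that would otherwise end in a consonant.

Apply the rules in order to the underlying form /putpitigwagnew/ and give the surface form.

Rule 1 (stop-cluster e-epenthesis): /t/ and /p/ form a stop–stop cluster, so [e] is inserted between them. /putpitigwagnew/ → putepitigwagnew.
Rule 2 (intervocalic voicing): /t/ is a voiceless stop between vowels /u/ and /e/, so it voices to [d]. /p/ is a voiceless stop between vowels /e/ and /i/, so it voices to [b]. /t/ is a voiceless stop between vowels /i/ and /i/, so it voices to [d]. /putepitigwagnew/ → pudebidigwagnew.
Rule 3 (nasal place assimilation): no segment meets the environment; /pudebidigwagnew/ is unchanged.
Rule 4 (final i-epenthesis): the form ends in the consonant /w/, so [i] is inserted word-finally. /pudebidigwagnew/ → pudebidigwagnewi.

pudebidigwagnewi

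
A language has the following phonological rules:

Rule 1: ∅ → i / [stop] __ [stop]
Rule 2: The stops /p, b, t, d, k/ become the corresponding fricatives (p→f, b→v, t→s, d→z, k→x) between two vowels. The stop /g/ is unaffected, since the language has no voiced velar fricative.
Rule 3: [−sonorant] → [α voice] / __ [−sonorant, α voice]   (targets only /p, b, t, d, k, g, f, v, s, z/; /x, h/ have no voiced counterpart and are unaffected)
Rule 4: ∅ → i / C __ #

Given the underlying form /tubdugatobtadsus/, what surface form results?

Rule 1 (stop-cluster i-epenthesis): /b/ and /d/ form a stop–stop cluster, so [i] is inserted between them. /b/ and /t/ form a stop–stop cluster, so [i] is inserted between them. /tubdugatobtadsus/ → tubidugatobitadsus.
Rule 2 (intervocalic spirantization): /b/ is a stop between vowels /u/ and /i/, so it spirantizes to the fricative [v]. /d/ is a stop between vowels /i/ and /u/, so it spirantizes to the fricative [z]. /t/ is a stop between vowels /a/ and /o/, so it spirantizes to the fricative [s]. /b/ is a stop between vowels /o/ and /i/, so it spirantizes to the fricative [v]. /t/ is a stop between vowels /i/ and /a/, so it spirantizes to the fricative [s]. /tubidugatobitadsus/ → tuvizugasovisadsus.
Rule 3 (regressive voicing assimilation): /d/ precedes the voiceless obstruent /s/, so it devoices to [t] by assimilation. /tuvizugasovisadsus/ → tuvizugasovisatsus.
Rule 4 (final i-epenthesis): the form ends in the consonant /s/, so [i] is inserted word-finally. /tuvizugasovisatsus/ → tuvizugasovisatsusi.

tuvizugasovisatsusi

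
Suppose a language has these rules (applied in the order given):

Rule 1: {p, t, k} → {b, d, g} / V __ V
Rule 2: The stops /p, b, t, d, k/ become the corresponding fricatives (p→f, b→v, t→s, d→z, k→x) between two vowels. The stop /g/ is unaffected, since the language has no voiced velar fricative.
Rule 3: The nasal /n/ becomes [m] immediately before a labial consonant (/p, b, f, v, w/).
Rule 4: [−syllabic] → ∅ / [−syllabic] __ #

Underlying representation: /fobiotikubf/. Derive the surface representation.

Rule 1 (intervocalic voicing): /t/ is a voiceless stop between vowels /o/ and /i/, so it voices to [d]. /k/ is a voiceless stop between vowels /i/ and /u/, so it voices to [g]. /fobiotikubf/ → fobiodigubf.
Rule 2 (intervocalic spirantization): /b/ is a stop between vowels /o/ and /i/, so it spirantizes to the fricative [v]. /d/ is a stop between vowels /o/ and /i/, so it spirantizes to the fricative [z]. /fobiodigubf/ → foviozigubf.
Rule 3 (nasal place assimilation): no segment meets the environment; /foviozigubf/ is unchanged.
Rule 4 (final cluster simplification): /f/ is the second consonant of a word-final cluster /bf/, so it deletes. /foviozigubf/ → foviozigub.

foviozigub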